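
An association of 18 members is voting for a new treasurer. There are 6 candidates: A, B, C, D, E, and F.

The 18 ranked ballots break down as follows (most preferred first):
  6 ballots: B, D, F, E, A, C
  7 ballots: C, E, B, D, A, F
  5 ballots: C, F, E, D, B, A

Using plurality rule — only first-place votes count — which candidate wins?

First-place votes: A 0, B 6, C 12, D 0, E 0, F 0.

C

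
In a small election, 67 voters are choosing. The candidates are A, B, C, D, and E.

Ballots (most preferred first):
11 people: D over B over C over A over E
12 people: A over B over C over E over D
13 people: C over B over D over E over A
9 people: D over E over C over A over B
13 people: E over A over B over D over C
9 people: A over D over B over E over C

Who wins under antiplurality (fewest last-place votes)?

Last-place votes: A 13, B 9, C 22, D 12, E 11.

B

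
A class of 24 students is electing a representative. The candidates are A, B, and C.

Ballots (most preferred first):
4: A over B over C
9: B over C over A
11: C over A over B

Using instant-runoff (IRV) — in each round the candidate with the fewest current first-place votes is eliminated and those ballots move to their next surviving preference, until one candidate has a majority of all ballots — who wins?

B

Round 1: A 4, B 9, C 11. A eliminated.
Round 2: B 13, C 11. B has a majority (≥13).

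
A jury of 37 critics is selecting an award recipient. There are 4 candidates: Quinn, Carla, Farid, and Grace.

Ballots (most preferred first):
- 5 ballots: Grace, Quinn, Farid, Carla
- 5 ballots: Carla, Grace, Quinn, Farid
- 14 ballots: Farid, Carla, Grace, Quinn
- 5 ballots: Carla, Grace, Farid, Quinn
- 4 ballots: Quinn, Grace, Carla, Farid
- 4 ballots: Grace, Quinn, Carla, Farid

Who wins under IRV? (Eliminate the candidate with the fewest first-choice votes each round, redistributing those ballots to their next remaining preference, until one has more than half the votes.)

Round 1: Quinn 4, Carla 10, Farid 14, Grace 9. Quinn eliminated.
Round 2: Carla 10, Farid 14, Grace 13. Carla eliminated.
Round 3: Farid 14, Grace 23. Grace has a majority (≥19).

Grace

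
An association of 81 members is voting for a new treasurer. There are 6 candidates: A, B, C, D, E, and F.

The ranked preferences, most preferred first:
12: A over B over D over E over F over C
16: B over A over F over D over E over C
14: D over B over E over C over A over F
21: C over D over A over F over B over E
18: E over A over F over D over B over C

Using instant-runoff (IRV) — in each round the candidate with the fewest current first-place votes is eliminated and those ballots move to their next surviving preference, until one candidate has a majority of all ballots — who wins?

Round 1: A 12, B 16, C 21, D 14, E 18, F 0. F eliminated.
Round 2: A 12, B 16, C 21, D 14, E 18. A eliminated.
Round 3: B 28, C 21, D 14, E 18. D eliminated.
Round 4: B 42, C 21, E 18. B has a majority (≥41).

B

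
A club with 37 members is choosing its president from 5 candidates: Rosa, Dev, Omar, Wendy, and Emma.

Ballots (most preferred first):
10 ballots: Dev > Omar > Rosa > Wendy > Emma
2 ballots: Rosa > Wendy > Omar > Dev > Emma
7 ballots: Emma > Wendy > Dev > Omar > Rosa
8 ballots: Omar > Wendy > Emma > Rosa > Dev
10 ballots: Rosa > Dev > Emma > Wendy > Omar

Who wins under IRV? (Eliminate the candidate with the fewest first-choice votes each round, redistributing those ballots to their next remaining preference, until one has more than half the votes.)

Rosa

Round 1: Rosa 12, Dev 10, Omar 8, Wendy 0, Emma 7. Wendy eliminated.
Round 2: Rosa 12, Dev 10, Omar 8, Emma 7. Emma eliminated.
Round 3: Rosa 12, Dev 17, Omar 8. Omar eliminated.
Round 4: Rosa 20, Dev 17. Rosa has a majority (≥19).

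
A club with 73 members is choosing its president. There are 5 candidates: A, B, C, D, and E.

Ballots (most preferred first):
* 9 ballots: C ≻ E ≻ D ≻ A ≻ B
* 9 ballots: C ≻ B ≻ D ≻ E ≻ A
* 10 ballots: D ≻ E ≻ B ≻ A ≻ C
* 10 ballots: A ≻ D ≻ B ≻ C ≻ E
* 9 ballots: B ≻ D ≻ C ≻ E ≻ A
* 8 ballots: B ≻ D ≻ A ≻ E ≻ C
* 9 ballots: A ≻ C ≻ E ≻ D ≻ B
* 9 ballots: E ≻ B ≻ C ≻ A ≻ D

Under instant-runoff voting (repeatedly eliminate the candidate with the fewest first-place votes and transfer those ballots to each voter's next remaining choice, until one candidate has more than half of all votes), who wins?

B

Round 1: A 19, B 17, C 18, D 10, E 9. E eliminated.
Round 2: A 19, B 26, C 18, D 10. D eliminated.
Round 3: A 19, B 36, C 18. C eliminated.
Round 4: A 28, B 45. B has a majority (≥37).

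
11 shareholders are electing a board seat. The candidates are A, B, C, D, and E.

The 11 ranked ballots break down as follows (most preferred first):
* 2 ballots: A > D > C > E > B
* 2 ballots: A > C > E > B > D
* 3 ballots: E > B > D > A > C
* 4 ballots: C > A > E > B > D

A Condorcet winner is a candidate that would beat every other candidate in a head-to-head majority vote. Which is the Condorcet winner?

A vs B: 8–3
A vs C: 7–4
A vs D: 8–3
A vs E: 8–3
A beats every other candidate.

A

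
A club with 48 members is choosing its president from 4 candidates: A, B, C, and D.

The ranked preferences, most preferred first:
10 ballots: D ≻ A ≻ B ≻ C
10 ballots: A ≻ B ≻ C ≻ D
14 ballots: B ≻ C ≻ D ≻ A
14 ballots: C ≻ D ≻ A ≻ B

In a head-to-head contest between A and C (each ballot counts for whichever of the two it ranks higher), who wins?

A is ranked above C on 20 ballots; C above A on 28.

C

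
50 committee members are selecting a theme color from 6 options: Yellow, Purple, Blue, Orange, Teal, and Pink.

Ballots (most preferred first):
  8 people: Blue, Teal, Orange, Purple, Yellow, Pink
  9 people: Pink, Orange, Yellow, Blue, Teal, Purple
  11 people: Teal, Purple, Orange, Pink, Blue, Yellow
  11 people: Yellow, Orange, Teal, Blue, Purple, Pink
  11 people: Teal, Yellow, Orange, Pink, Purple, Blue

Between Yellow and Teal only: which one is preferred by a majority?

Teal

Yellow is ranked above Teal on 20 ballots; Teal above Yellow on 30.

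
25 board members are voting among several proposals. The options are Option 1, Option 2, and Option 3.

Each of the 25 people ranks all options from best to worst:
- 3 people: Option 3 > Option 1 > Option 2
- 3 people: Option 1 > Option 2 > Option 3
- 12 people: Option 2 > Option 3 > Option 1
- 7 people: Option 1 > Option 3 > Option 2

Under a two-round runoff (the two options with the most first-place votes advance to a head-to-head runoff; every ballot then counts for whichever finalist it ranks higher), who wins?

Option 1

Round 1 first-place votes: Option 1 10, Option 2 12, Option 3 3. Option 2 and Option 1 advance.
Runoff: Option 2 is ranked above Option 1 on 12 ballots, Option 1 above Option 2 on 13.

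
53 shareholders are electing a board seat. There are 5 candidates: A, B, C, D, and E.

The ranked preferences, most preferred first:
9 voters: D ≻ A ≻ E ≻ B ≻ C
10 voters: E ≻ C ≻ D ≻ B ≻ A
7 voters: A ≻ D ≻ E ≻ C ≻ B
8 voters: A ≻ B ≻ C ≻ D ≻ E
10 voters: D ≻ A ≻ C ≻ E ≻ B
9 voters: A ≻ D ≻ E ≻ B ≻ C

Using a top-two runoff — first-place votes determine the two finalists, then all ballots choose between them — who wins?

Round 1 first-place votes: A 24, B 0, C 0, D 19, E 10. A and D advance.
Runoff: A is ranked above D on 24 ballots, D above A on 29.

D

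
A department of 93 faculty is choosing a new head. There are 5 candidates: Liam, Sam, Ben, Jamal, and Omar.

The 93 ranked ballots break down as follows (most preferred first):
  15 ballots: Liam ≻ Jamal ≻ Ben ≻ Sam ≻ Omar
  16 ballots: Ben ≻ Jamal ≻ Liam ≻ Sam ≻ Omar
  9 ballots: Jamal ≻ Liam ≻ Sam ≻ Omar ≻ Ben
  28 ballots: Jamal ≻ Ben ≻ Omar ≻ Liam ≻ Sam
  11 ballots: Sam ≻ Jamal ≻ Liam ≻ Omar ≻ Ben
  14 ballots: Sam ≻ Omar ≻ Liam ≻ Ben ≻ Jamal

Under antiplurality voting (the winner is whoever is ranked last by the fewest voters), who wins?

Last-place votes: Liam 0, Sam 28, Ben 20, Jamal 14, Omar 31.

Liam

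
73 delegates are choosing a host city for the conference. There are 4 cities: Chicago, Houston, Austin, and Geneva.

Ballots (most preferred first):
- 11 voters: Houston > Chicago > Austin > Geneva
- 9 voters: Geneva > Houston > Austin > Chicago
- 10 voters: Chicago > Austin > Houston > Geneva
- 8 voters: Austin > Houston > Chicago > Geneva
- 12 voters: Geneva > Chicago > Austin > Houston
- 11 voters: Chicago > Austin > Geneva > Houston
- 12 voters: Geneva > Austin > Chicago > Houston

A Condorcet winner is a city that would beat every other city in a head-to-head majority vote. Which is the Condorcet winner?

Chicago vs Houston: 45–28
Chicago vs Austin: 44–29
Chicago vs Geneva: 40–33
Chicago beats every other city.

Chicago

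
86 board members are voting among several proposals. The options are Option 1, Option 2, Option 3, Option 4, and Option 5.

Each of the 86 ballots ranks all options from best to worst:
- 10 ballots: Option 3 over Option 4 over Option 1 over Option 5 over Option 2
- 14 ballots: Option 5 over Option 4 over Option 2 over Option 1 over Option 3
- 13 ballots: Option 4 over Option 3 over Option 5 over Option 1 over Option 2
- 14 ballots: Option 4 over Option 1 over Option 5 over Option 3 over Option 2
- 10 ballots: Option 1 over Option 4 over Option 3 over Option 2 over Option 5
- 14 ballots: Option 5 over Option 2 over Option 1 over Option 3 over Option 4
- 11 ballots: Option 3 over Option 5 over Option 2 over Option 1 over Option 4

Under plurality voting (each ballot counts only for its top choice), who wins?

First-place votes: Option 1 10, Option 2 0, Option 3 21, Option 4 27, Option 5 28.

Option 5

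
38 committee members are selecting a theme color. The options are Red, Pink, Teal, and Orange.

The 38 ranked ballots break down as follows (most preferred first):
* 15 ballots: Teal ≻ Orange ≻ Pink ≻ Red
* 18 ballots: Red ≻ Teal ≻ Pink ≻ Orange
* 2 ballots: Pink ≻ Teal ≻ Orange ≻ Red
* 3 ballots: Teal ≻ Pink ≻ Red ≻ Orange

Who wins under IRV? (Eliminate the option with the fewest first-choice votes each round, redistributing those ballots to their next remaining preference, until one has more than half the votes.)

Round 1: Red 18, Pink 2, Teal 18, Orange 0. Orange eliminated.
Round 2: Red 18, Pink 2, Teal 18. Pink eliminated.
Round 3: Red 18, Teal 20. Teal has a majority (≥20).

Teal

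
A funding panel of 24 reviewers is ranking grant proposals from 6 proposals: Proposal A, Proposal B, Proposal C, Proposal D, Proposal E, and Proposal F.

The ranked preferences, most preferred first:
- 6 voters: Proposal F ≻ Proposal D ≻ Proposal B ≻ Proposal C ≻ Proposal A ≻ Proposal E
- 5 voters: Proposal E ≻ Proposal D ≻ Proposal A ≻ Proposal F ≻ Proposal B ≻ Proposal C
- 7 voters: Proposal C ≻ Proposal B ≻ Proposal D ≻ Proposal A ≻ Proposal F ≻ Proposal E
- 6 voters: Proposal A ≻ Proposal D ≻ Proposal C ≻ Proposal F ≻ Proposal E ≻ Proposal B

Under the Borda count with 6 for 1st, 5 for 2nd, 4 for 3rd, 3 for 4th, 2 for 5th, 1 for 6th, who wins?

Proposal A: 6×2 + 5×4 + 7×3 + 6×6 = 89
Proposal B: 6×4 + 5×2 + 7×5 + 6×1 = 75
Proposal C: 6×3 + 5×1 + 7×6 + 6×4 = 89
Proposal D: 6×5 + 5×5 + 7×4 + 6×5 = 113
Proposal E: 6×1 + 5×6 + 7×1 + 6×2 = 55
Proposal F: 6×6 + 5×3 + 7×2 + 6×3 = 83

Proposal D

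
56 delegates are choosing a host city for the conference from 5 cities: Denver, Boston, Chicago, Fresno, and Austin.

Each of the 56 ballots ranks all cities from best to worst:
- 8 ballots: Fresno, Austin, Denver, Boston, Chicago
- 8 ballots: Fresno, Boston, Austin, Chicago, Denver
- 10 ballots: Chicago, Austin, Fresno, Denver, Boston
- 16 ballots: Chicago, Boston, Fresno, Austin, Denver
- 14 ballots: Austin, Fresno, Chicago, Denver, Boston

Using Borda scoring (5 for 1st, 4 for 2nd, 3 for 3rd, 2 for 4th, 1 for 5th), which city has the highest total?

Denver: 8×3 + 8×1 + 10×2 + 16×1 + 14×2 = 96
Boston: 8×2 + 8×4 + 10×1 + 16×4 + 14×1 = 136
Chicago: 8×1 + 8×2 + 10×5 + 16×5 + 14×3 = 196
Fresno: 8×5 + 8×5 + 10×3 + 16×3 + 14×4 = 214
Austin: 8×4 + 8×3 + 10×4 + 16×2 + 14×5 = 198

Fresno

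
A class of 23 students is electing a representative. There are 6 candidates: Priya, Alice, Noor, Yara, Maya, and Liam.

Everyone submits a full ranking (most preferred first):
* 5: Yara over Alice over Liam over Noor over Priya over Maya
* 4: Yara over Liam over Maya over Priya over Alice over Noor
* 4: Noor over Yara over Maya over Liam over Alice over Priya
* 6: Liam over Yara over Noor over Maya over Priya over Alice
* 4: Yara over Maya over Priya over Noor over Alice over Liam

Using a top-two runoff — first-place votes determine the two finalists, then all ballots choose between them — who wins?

Yara

Round 1 first-place votes: Priya 0, Alice 0, Noor 4, Yara 13, Maya 0, Liam 6. Yara and Liam advance.
Runoff: Yara is ranked above Liam on 17 ballots, Liam above Yara on 6.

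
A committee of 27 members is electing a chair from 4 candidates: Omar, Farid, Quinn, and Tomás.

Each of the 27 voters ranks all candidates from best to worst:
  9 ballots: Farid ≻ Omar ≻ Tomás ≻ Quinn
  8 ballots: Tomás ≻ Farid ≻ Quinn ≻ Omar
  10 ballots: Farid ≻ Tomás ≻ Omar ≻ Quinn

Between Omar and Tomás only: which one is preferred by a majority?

Tomás

Omar is ranked above Tomás on 9 ballots; Tomás above Omar on 18.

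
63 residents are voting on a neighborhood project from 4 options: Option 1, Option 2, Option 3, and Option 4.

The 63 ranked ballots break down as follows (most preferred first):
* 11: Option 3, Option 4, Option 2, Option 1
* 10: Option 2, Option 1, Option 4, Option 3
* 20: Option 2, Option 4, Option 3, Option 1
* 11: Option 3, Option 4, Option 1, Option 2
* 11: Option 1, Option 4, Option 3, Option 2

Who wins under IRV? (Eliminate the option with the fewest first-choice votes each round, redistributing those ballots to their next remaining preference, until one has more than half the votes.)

Option 3

Round 1: Option 1 11, Option 2 30, Option 3 22, Option 4 0. Option 4 eliminated.
Round 2: Option 1 11, Option 2 30, Option 3 22. Option 1 eliminated.
Round 3: Option 2 30, Option 3 33. Option 3 has a majority (≥32).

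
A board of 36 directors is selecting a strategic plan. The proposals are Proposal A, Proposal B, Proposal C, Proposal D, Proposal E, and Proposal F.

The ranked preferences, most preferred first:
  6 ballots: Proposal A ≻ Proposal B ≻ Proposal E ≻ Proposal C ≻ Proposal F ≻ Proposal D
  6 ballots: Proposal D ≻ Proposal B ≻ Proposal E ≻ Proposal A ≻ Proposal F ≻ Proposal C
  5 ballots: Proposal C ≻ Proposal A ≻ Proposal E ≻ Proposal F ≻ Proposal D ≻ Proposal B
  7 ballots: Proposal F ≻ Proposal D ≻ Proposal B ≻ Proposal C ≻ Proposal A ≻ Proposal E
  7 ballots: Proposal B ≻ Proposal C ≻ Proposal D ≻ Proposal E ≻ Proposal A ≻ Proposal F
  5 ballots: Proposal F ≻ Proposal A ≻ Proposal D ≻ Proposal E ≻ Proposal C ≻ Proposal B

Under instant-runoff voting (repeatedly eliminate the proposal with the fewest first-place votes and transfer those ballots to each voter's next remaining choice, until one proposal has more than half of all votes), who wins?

Proposal B

Round 1: Proposal A 6, Proposal B 7, Proposal C 5, Proposal D 6, Proposal E 0, Proposal F 12. Proposal E eliminated.
Round 2: Proposal A 6, Proposal B 7, Proposal C 5, Proposal D 6, Proposal F 12. Proposal C eliminated.
Round 3: Proposal A 11, Proposal B 7, Proposal D 6, Proposal F 12. Proposal D eliminated.
Round 4: Proposal A 11, Proposal B 13, Proposal F 12. Proposal A eliminated.
Round 5: Proposal B 19, Proposal F 17. Proposal B has a majority (≥19).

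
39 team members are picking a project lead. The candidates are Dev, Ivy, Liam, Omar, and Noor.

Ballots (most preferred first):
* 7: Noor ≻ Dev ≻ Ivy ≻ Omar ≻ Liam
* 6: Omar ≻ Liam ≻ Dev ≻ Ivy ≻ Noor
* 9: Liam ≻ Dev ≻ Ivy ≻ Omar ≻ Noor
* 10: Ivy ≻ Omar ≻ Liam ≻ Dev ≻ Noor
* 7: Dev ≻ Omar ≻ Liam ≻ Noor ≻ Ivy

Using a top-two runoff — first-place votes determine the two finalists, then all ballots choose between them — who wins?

Liam

Round 1 first-place votes: Dev 7, Ivy 10, Liam 9, Omar 6, Noor 7. Ivy and Liam advance.
Runoff: Ivy is ranked above Liam on 17 ballots, Liam above Ivy on 22.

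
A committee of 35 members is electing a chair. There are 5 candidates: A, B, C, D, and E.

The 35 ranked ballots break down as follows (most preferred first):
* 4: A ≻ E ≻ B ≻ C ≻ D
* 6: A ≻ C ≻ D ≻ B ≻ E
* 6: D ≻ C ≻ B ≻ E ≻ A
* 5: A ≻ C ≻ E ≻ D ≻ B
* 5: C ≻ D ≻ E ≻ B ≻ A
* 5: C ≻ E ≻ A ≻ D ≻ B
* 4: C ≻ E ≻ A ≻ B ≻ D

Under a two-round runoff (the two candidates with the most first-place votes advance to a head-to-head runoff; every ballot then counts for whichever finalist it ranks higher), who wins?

C

Round 1 first-place votes: A 15, B 0, C 14, D 6, E 0. A and C advance.
Runoff: A is ranked above C on 15 ballots, C above A on 20.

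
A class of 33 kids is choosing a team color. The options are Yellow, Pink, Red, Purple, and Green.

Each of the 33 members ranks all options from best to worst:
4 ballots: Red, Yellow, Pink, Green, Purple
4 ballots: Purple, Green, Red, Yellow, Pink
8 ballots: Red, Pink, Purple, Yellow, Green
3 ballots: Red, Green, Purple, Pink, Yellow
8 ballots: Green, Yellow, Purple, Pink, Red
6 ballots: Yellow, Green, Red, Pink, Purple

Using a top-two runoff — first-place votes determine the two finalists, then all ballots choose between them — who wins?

Green

Round 1 first-place votes: Yellow 6, Pink 0, Red 15, Purple 4, Green 8. Red and Green advance.
Runoff: Red is ranked above Green on 15 ballots, Green above Red on 18.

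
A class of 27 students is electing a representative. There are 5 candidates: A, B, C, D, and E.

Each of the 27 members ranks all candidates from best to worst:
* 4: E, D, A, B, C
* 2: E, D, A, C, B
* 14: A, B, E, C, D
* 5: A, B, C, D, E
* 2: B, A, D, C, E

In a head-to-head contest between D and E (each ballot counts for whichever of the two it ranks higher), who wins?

D is ranked above E on 7 ballots; E above D on 20.

E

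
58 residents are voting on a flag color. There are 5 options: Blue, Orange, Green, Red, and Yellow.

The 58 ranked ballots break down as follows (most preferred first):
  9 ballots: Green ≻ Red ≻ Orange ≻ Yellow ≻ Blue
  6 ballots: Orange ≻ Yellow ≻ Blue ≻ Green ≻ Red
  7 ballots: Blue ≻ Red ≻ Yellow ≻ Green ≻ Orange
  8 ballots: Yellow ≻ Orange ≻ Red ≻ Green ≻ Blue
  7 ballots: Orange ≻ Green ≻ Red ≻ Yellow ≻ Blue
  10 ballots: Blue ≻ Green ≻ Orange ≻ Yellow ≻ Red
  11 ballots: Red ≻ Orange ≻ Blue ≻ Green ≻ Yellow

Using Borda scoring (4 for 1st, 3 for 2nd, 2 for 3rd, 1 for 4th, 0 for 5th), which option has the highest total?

Orange

Blue: 9×0 + 6×2 + 7×4 + 8×0 + 7×0 + 10×4 + 11×2 = 102
Orange: 9×2 + 6×4 + 7×0 + 8×3 + 7×4 + 10×2 + 11×3 = 147
Green: 9×4 + 6×1 + 7×1 + 8×1 + 7×3 + 10×3 + 11×1 = 119
Red: 9×3 + 6×0 + 7×3 + 8×2 + 7×2 + 10×0 + 11×4 = 122
Yellow: 9×1 + 6×3 + 7×2 + 8×4 + 7×1 + 10×1 + 11×0 = 90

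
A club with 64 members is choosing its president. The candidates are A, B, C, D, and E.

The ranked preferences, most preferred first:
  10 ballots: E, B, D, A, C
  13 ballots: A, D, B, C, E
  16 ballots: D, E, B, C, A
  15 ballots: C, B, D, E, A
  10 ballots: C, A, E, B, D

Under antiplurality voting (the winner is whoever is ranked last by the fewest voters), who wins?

Last-place votes: A 31, B 0, C 10, D 10, E 13.

B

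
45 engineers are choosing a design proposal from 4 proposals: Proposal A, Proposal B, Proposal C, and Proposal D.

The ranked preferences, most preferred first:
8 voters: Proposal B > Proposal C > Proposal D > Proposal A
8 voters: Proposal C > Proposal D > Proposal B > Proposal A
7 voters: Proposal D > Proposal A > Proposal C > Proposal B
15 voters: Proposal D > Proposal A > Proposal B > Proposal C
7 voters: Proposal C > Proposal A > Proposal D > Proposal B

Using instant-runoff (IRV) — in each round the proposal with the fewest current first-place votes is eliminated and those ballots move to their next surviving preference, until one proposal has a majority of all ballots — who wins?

Round 1: Proposal A 0, Proposal B 8, Proposal C 15, Proposal D 22. Proposal A eliminated.
Round 2: Proposal B 8, Proposal C 15, Proposal D 22. Proposal B eliminated.
Round 3: Proposal C 23, Proposal D 22. Proposal C has a majority (≥23).

Proposal C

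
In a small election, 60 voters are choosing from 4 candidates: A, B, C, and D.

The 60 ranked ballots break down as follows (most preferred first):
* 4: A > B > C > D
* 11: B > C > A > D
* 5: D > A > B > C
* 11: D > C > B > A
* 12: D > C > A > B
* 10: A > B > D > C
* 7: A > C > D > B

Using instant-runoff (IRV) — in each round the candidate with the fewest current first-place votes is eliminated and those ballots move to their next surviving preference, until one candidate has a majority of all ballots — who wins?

A

Round 1: A 21, B 11, C 0, D 28. C eliminated.
Round 2: A 21, B 11, D 28. B eliminated.
Round 3: A 32, D 28. A has a majority (≥31).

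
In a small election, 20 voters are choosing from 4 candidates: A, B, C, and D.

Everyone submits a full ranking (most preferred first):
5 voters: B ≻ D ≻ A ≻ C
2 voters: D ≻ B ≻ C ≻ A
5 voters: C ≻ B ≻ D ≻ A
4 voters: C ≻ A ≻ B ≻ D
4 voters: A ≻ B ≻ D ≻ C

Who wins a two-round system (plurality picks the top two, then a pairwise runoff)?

Round 1 first-place votes: A 4, B 5, C 9, D 2. C and B advance.
Runoff: C is ranked above B on 9 ballots, B above C on 11.

B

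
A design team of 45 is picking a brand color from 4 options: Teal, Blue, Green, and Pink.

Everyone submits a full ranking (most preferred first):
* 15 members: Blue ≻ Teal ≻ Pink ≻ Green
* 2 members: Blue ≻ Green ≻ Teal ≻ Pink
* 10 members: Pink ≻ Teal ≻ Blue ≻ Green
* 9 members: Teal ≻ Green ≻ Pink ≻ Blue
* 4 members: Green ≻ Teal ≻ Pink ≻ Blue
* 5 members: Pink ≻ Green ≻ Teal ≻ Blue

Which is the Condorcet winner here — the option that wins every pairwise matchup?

Teal

Teal vs Blue: 28–17
Teal vs Green: 34–11
Teal vs Pink: 30–15
Teal beats every other option.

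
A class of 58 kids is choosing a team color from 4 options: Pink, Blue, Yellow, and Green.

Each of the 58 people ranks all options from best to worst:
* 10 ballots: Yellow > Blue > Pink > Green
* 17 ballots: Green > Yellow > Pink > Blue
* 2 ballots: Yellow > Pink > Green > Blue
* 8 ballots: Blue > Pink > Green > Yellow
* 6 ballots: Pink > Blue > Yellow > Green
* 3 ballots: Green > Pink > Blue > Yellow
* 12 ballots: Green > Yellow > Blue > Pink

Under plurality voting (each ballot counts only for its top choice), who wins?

First-place votes: Pink 6, Blue 8, Yellow 12, Green 32.

Green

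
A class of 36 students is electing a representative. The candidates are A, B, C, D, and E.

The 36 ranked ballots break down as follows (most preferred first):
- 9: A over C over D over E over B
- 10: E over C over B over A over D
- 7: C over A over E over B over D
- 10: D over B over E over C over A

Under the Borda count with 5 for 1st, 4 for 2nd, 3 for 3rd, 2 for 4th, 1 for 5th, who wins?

C

A: 9×5 + 10×2 + 7×4 + 10×1 = 103
B: 9×1 + 10×3 + 7×2 + 10×4 = 93
C: 9×4 + 10×4 + 7×5 + 10×2 = 131
D: 9×3 + 10×1 + 7×1 + 10×5 = 94
E: 9×2 + 10×5 + 7×3 + 10×3 = 119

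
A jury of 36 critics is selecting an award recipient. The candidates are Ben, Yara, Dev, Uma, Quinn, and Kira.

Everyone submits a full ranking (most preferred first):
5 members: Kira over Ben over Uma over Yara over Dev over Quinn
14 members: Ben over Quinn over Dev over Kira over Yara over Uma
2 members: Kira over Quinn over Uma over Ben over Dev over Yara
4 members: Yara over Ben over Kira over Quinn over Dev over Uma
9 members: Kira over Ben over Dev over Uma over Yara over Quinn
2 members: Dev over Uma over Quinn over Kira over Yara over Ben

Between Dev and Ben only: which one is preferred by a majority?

Ben

Dev is ranked above Ben on 2 ballots; Ben above Dev on 34.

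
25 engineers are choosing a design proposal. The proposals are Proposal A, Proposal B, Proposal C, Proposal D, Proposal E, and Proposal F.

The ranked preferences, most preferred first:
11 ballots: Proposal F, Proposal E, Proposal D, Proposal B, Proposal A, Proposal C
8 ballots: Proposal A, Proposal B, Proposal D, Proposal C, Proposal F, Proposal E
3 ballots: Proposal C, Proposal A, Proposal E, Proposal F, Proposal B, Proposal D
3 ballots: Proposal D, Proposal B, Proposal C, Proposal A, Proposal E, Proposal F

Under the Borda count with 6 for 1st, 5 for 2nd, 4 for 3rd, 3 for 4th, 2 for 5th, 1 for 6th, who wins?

Proposal D

Proposal A: 11×2 + 8×6 + 3×5 + 3×3 = 94
Proposal B: 11×3 + 8×5 + 3×2 + 3×5 = 94
Proposal C: 11×1 + 8×3 + 3×6 + 3×4 = 65
Proposal D: 11×4 + 8×4 + 3×1 + 3×6 = 97
Proposal E: 11×5 + 8×1 + 3×4 + 3×2 = 81
Proposal F: 11×6 + 8×2 + 3×3 + 3×1 = 94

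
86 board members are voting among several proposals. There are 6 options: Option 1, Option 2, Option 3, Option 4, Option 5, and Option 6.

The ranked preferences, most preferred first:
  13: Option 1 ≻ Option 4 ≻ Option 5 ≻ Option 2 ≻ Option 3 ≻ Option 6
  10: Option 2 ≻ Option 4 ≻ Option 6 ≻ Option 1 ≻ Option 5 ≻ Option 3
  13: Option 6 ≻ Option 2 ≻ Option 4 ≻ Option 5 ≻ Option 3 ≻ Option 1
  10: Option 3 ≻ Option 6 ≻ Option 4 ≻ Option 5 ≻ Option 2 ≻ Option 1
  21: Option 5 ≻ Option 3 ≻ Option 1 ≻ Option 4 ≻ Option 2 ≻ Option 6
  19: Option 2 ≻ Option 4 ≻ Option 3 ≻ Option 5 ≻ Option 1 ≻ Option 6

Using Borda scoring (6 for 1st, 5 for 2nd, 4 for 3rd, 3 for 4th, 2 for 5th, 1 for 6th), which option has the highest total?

Option 4

Option 1: 13×6 + 10×3 + 13×1 + 10×1 + 21×4 + 19×2 = 253
Option 2: 13×3 + 10×6 + 13×5 + 10×2 + 21×2 + 19×6 = 340
Option 3: 13×2 + 10×1 + 13×2 + 10×6 + 21×5 + 19×4 = 303
Option 4: 13×5 + 10×5 + 13×4 + 10×4 + 21×3 + 19×5 = 365
Option 5: 13×4 + 10×2 + 13×3 + 10×3 + 21×6 + 19×3 = 324
Option 6: 13×1 + 10×4 + 13×6 + 10×5 + 21×1 + 19×1 = 221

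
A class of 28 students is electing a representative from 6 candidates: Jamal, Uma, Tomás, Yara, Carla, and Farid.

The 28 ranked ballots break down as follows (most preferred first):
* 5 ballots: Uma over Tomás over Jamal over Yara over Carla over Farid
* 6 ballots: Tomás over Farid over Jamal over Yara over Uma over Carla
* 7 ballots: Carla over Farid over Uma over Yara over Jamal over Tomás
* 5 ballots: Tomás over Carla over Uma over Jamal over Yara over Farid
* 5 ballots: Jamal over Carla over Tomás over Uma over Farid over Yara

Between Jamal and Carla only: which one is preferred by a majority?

Jamal

Jamal is ranked above Carla on 16 ballots; Carla above Jamal on 12.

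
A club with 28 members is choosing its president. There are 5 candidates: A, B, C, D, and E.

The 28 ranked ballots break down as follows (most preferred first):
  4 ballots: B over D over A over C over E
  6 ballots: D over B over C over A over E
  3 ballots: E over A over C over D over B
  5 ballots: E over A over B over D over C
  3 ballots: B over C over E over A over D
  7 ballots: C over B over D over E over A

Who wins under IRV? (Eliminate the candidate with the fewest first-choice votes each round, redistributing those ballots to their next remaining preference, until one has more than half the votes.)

B

Round 1: A 0, B 7, C 7, D 6, E 8. A eliminated.
Round 2: B 7, C 7, D 6, E 8. D eliminated.
Round 3: B 13, C 7, E 8. C eliminated.
Round 4: B 20, E 8. B has a majority (≥15).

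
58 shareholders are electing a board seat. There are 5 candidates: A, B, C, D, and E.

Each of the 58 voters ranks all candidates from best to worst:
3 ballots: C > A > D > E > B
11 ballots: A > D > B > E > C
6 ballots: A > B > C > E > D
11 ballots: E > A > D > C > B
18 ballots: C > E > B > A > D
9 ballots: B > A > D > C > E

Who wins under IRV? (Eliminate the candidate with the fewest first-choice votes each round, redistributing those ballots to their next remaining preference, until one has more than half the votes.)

Round 1: A 17, B 9, C 21, D 0, E 11. D eliminated.
Round 2: A 17, B 9, C 21, E 11. B eliminated.
Round 3: A 26, C 21, E 11. E eliminated.
Round 4: A 37, C 21. A has a majority (≥30).

A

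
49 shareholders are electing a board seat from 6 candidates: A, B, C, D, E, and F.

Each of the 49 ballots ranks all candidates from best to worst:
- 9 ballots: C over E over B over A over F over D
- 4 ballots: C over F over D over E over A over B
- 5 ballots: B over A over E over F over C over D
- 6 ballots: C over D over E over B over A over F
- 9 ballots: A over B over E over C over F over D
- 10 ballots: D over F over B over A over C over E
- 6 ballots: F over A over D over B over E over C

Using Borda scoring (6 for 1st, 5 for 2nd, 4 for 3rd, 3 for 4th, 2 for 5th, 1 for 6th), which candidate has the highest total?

A: 9×3 + 4×2 + 5×5 + 6×2 + 9×6 + 10×3 + 6×5 = 186
B: 9×4 + 4×1 + 5×6 + 6×3 + 9×5 + 10×4 + 6×3 = 191
C: 9×6 + 4×6 + 5×2 + 6×6 + 9×3 + 10×2 + 6×1 = 177
D: 9×1 + 4×4 + 5×1 + 6×5 + 9×1 + 10×6 + 6×4 = 153
E: 9×5 + 4×3 + 5×4 + 6×4 + 9×4 + 10×1 + 6×2 = 159
F: 9×2 + 4×5 + 5×3 + 6×1 + 9×2 + 10×5 + 6×6 = 163

B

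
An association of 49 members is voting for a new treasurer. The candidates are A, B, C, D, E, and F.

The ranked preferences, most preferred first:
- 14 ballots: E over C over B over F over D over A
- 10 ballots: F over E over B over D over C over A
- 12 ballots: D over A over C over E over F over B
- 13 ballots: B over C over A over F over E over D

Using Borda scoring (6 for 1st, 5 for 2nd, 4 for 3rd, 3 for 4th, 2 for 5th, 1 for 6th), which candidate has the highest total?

C

A: 14×1 + 10×1 + 12×5 + 13×4 = 136
B: 14×4 + 10×4 + 12×1 + 13×6 = 186
C: 14×5 + 10×2 + 12×4 + 13×5 = 203
D: 14×2 + 10×3 + 12×6 + 13×1 = 143
E: 14×6 + 10×5 + 12×3 + 13×2 = 196
F: 14×3 + 10×6 + 12×2 + 13×3 = 165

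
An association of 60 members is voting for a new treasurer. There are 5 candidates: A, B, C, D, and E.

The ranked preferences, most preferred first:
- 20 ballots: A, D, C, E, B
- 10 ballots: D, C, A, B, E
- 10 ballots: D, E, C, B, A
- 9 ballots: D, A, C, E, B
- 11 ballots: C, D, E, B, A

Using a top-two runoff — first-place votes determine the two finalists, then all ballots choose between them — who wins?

D

Round 1 first-place votes: A 20, B 0, C 11, D 29, E 0. D and A advance.
Runoff: D is ranked above A on 40 ballots, A above D on 20.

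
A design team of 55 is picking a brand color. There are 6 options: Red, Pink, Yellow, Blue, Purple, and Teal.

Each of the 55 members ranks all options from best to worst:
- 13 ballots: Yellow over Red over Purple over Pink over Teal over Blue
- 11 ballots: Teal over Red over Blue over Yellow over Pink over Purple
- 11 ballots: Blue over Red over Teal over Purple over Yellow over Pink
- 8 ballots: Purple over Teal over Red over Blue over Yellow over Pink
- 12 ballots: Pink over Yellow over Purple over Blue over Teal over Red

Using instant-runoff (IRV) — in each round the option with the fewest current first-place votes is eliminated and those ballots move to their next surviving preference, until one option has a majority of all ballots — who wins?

Teal

Round 1: Red 0, Pink 12, Yellow 13, Blue 11, Purple 8, Teal 11. Red eliminated.
Round 2: Pink 12, Yellow 13, Blue 11, Purple 8, Teal 11. Purple eliminated.
Round 3: Pink 12, Yellow 13, Blue 11, Teal 19. Blue eliminated.
Round 4: Pink 12, Yellow 13, Teal 30. Teal has a majority (≥28).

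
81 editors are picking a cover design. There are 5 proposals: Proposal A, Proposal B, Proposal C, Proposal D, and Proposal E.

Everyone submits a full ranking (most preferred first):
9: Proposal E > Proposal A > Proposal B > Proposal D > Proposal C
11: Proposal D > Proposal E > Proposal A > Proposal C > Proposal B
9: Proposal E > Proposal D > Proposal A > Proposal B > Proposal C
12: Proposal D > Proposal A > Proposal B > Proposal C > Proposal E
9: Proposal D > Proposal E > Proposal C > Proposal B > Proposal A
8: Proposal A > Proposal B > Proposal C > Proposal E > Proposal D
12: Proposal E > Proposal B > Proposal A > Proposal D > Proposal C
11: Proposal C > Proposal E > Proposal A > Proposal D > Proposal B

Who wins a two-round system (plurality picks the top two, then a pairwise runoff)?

Proposal E

Round 1 first-place votes: Proposal A 8, Proposal B 0, Proposal C 11, Proposal D 32, Proposal E 30. Proposal D and Proposal E advance.
Runoff: Proposal D is ranked above Proposal E on 32 ballots, Proposal E above Proposal D on 49.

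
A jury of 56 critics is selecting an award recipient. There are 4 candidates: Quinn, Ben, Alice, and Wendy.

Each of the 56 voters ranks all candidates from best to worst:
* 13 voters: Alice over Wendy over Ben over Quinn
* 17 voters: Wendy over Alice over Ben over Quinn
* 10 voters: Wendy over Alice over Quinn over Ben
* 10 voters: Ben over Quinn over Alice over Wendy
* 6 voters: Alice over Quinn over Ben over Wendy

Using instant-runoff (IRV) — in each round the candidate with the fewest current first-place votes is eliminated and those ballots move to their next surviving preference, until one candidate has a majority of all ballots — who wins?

Alice

Round 1: Quinn 0, Ben 10, Alice 19, Wendy 27. Quinn eliminated.
Round 2: Ben 10, Alice 19, Wendy 27. Ben eliminated.
Round 3: Alice 29, Wendy 27. Alice has a majority (≥29).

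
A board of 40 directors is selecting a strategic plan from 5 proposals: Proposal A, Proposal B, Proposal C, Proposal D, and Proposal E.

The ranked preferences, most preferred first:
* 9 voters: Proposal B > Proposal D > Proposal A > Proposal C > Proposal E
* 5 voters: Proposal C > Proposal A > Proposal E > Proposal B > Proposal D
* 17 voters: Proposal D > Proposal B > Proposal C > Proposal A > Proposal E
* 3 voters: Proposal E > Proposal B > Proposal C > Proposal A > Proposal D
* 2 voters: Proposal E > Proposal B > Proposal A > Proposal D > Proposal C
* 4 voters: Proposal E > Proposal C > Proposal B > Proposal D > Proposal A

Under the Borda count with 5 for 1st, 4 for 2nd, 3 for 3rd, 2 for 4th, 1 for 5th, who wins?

Proposal A: 9×3 + 5×4 + 17×2 + 3×2 + 2×3 + 4×1 = 97
Proposal B: 9×5 + 5×2 + 17×4 + 3×4 + 2×4 + 4×3 = 155
Proposal C: 9×2 + 5×5 + 17×3 + 3×3 + 2×1 + 4×4 = 121
Proposal D: 9×4 + 5×1 + 17×5 + 3×1 + 2×2 + 4×2 = 141
Proposal E: 9×1 + 5×3 + 17×1 + 3×5 + 2×5 + 4×5 = 86

Proposal B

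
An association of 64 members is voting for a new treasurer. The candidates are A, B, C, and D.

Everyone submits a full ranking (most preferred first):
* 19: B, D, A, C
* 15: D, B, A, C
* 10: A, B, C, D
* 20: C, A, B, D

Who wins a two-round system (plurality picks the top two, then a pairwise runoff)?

B

Round 1 first-place votes: A 10, B 19, C 20, D 15. C and B advance.
Runoff: C is ranked above B on 20 ballots, B above C on 44.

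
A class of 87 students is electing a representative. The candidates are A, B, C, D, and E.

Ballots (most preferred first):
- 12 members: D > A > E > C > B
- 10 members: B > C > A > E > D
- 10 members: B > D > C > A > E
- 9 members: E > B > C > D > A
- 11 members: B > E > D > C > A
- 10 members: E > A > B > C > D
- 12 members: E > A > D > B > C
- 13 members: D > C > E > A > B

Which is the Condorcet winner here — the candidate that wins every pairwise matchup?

E vs A: 55–32
E vs B: 56–31
E vs C: 54–33
E vs D: 52–35
E beats every other candidate.

E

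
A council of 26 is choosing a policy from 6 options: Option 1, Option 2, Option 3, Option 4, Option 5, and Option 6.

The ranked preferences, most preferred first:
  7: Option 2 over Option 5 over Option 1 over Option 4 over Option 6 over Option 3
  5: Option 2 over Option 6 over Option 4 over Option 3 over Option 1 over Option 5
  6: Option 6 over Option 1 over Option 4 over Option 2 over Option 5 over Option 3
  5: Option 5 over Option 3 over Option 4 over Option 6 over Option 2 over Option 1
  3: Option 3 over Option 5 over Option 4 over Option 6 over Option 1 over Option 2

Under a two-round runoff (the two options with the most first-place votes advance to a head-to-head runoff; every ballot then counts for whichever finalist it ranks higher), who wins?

Round 1 first-place votes: Option 1 0, Option 2 12, Option 3 3, Option 4 0, Option 5 5, Option 6 6. Option 2 and Option 6 advance.
Runoff: Option 2 is ranked above Option 6 on 12 ballots, Option 6 above Option 2 on 14.

Option 6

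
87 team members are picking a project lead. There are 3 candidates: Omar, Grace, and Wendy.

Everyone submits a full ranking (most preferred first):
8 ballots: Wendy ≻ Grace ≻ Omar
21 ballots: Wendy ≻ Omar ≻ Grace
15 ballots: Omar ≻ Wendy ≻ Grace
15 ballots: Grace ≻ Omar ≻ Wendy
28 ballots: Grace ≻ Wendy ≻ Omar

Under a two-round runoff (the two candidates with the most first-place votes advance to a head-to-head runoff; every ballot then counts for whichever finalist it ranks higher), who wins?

Round 1 first-place votes: Omar 15, Grace 43, Wendy 29. Grace and Wendy advance.
Runoff: Grace is ranked above Wendy on 43 ballots, Wendy above Grace on 44.

Wendy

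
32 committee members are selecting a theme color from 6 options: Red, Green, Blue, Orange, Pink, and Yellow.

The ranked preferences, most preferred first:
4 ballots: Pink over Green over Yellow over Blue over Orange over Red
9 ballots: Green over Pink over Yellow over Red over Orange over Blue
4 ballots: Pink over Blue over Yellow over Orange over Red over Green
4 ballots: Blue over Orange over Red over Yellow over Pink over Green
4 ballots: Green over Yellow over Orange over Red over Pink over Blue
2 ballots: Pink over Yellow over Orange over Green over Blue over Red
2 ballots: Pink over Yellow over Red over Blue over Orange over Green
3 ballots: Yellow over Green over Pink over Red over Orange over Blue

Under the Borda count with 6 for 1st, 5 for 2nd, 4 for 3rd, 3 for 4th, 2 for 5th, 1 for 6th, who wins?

Red: 4×1 + 9×3 + 4×2 + 4×4 + 4×3 + 2×1 + 2×4 + 3×3 = 86
Green: 4×5 + 9×6 + 4×1 + 4×1 + 4×6 + 2×3 + 2×1 + 3×5 = 129
Blue: 4×3 + 9×1 + 4×5 + 4×6 + 4×1 + 2×2 + 2×3 + 3×1 = 82
Orange: 4×2 + 9×2 + 4×3 + 4×5 + 4×4 + 2×4 + 2×2 + 3×2 = 92
Pink: 4×6 + 9×5 + 4×6 + 4×2 + 4×2 + 2×6 + 2×6 + 3×4 = 145
Yellow: 4×4 + 9×4 + 4×4 + 4×3 + 4×5 + 2×5 + 2×5 + 3×6 = 138

Pink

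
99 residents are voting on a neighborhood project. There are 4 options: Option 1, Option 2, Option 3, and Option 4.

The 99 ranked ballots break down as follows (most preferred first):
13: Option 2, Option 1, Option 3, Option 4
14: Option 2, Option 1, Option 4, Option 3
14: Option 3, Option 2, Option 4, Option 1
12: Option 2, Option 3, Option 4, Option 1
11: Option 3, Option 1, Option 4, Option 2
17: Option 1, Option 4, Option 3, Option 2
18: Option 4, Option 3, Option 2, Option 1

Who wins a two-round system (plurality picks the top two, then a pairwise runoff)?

Option 3

Round 1 first-place votes: Option 1 17, Option 2 39, Option 3 25, Option 4 18. Option 2 and Option 3 advance.
Runoff: Option 2 is ranked above Option 3 on 39 ballots, Option 3 above Option 2 on 60.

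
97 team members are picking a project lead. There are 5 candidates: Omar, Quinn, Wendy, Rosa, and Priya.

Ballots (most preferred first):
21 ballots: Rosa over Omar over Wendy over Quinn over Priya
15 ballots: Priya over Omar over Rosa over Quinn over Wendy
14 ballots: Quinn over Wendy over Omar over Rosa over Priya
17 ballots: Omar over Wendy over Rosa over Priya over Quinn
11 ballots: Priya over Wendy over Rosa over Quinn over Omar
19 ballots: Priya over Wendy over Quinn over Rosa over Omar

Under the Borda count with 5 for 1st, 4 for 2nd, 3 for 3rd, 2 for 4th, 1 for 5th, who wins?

Wendy

Omar: 21×4 + 15×4 + 14×3 + 17×5 + 11×1 + 19×1 = 301
Quinn: 21×2 + 15×2 + 14×5 + 17×1 + 11×2 + 19×3 = 238
Wendy: 21×3 + 15×1 + 14×4 + 17×4 + 11×4 + 19×4 = 322
Rosa: 21×5 + 15×3 + 14×2 + 17×3 + 11×3 + 19×2 = 300
Priya: 21×1 + 15×5 + 14×1 + 17×2 + 11×5 + 19×5 = 294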